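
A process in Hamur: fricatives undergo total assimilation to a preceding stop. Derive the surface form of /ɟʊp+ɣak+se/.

[ɟʊppakke]

/ɣ/ is the segment targeted by the rule; it sits immediately after /p/, so it assimilates completely and surfaces as [p].
The same rule applies at the second boundary: /s/ → [k] next to /k/.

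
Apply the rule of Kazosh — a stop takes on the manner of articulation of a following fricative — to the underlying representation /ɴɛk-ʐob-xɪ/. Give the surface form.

[ɴɛxʐoβxɪ]

The rule targets /k/ (voiceless velar stop), which sits before the trigger /ʐ/ (fricative).
Changing only its manner to fricative gives [x] — the voiceless velar fricative.
At the second juncture, /b/ likewise becomes [β] adjacent to /x/.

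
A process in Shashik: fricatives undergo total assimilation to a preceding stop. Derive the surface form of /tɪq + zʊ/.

[tɪqqʊ]

/z/ is the segment targeted by the rule; it sits immediately after /q/, so it assimilates completely and surfaces as [q].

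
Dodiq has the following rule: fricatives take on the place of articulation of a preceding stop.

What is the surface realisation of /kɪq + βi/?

[kɪqʁi]

The rule targets /β/ (voiced bilabial fricative), which sits after the trigger /q/ (uvular).
Changing only its place to uvular gives [ʁ] — the voiced uvular fricative.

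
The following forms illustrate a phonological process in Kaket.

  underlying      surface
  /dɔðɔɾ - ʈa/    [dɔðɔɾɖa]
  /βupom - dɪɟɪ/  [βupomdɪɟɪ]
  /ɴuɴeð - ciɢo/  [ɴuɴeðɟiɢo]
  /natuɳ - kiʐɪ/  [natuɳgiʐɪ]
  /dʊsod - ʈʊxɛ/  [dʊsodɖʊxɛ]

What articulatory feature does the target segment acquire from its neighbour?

The segment that alternates is /ʈ/, which surfaces as [ɖ] when adjacent to /ɾ/.
/ʈ/ is voiceless while /ɾ/ is voiced; the output [ɖ] is voiced, matching the trigger — so the feature that spreads is voicing.
The same holds elsewhere in the data: /c/ → [ɟ] after /ð/ (voiceless → voiced, matching voiced); /k/ → [g] after /ɳ/ (voiceless → voiced, matching voiced); /ʈ/ → [ɖ] after /d/ (voiceless → voiced, matching voiced) — only voicing changes, and always toward the preceding segment.
No alternation appears in [βupomdɪɟɪ]: there the adjacent consonants already agree in voicing (/d/ and /m/ are both voiced), so this form is consistent with the same rule.

voicing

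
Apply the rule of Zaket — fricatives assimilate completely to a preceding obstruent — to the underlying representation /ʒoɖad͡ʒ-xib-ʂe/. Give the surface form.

/x/ is the segment targeted by the rule; it sits immediately after /d͡ʒ/, so it assimilates completely and surfaces as [d͡ʒ].
The same rule applies at the second boundary: /ʂ/ → [b] next to /b/.

[ʒoɖad͡ʒd͡ʒibbe]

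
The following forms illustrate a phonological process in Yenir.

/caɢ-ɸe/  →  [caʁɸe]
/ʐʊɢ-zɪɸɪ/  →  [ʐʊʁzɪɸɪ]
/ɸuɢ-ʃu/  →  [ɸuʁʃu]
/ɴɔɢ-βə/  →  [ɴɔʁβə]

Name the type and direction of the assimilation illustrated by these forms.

Underlying /ɢ/ is realised as [ʁ] next to /ɸ/; /ɸ/ itself does not change.
The change stop → fricative matches the manner of the following /ɸ/, identifying this as manner assimilation.
Place and voice are unchanged, so the assimilation is partial, not total.
The same holds elsewhere in the data: /ɢ/ → [ʁ] before /z/ (stop → fricative, matching a fricative); /ɢ/ → [ʁ] before /ʃ/ (stop → fricative, matching a fricative); /ɢ/ → [ʁ] before /β/ (stop → fricative, matching a fricative) — only manner changes, and always toward the following segment.
The trigger is the following segment, so the direction is regressive (anticipatory).

regressive manner assimilation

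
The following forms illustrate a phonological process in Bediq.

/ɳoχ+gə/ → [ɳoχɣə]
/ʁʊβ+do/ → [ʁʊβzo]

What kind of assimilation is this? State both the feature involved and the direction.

progressive manner assimilation

Comparing underlying and surface forms, /g/ → [ɣ] is the alternation; the neighbouring /χ/ is constant.
/g/ is a stop while /χ/ is a fricative; the output [ɣ] is a fricative, matching the trigger — so the feature that spreads is manner.
Place and voice are unchanged, so the assimilation is partial, not total.
The same holds elsewhere in the data: /d/ → [z] after /β/ (stop → fricative, matching a fricative) — only manner changes, and always toward the preceding segment.
The trigger is the preceding segment, so the direction is progressive (perseverative).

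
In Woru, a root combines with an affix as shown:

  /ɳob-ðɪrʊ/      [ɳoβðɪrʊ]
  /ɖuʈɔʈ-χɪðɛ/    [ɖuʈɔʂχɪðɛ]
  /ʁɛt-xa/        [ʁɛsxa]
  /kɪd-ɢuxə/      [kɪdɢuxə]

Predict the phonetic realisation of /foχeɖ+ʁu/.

[foχeʐʁu]

The data show regressive manner assimilation: /b/ → [β] before /ð/; /ʈ/ → [ʂ] before /χ/; /t/ → [s] before /x/. In each pair only manner changes, matching the following consonant, while place and voice stay constant.
No alternation appears in [kɪdɢuxə]: there the adjacent consonants already agree in manner (/d/ and /ɢ/ are both stops), so this form is consistent with the same rule.
/ɖ/ is a voiced retroflex stop. The following trigger /ʁ/ is a fricative, so /ɖ/ must become a fricative as well.
The voiced retroflex fricative is [ʐ], so /ɖ/ → [ʐ].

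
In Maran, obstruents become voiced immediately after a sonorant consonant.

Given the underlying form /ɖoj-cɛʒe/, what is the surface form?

[ɖojɟɛʒe]

The rule targets /c/ (voiceless palatal stop), which sits after the trigger /j/ (voiced).
Changing only its voicing to voiced gives [ɟ] — the voiced palatal stop.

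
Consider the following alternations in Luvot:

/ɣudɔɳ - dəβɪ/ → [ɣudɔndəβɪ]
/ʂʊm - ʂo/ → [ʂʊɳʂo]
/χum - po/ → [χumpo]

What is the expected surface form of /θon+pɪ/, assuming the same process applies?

The data show regressive place assimilation: /ɳ/ → [n] before /d/; /m/ → [ɳ] before /ʂ/. In each pair only place changes, matching the following consonant, while manner and voice stay constant.
No alternation appears in [χumpo]: there the adjacent consonants already agree in place (/m/ and /p/ are both bilabial), so this form is consistent with the same rule.
/n/ is a voiced alveolar nasal. The following trigger /p/ is bilabial, so /n/ must become bilabial as well.
Changing only its place to bilabial gives [m] — the voiced bilabial nasal.

[θompɪ]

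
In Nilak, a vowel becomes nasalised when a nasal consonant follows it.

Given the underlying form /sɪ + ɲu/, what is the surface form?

/ɪ/ sits next to the nasal /ɲ/ and is therefore nasalised to [ɪ̃].

[sɪ̃ɲu]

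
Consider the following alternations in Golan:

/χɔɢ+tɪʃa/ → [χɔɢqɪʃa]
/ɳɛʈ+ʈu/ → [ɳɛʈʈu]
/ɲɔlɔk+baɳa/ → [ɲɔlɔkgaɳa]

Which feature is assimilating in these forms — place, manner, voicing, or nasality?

Underlying /t/ is realised as [q] next to /ɢ/; /ɢ/ itself does not change.
/t/ is alveolar while /ɢ/ is uvular; the output [q] is uvular, matching the trigger — so the feature that spreads is place.
The other alternating form patterns the same way: /b/ → [g] after /k/ (bilabial → velar, matching velar) — only place changes, and always toward the preceding segment.
No alternation appears in [ɳɛʈʈu]: there the adjacent consonants already agree in place (/ʈ/ and /ʈ/ are both retroflex), so this form is consistent with the same rule.

place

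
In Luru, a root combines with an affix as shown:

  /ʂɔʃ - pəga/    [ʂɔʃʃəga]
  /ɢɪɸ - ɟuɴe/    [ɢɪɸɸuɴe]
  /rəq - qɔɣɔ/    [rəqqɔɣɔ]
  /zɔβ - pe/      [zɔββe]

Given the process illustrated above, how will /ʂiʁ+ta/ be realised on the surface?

[ʂiʁʁa]

The data show progressive total assimilation (/p/ → [ʃ] after /ʃ/; /ɟ/ → [ɸ] after /ɸ/; /p/ → [β] after /β/): in every case the target segment becomes identical to its preceding neighbour, copying more than a single feature.
In [rəqqɔɣɔ] the two consonants at the boundary are already identical (/q/ + /q/), so the rule applies vacuously and nothing changes.
/t/ is the segment targeted by the rule; it sits immediately after /ʁ/, so it assimilates completely and surfaces as [ʁ].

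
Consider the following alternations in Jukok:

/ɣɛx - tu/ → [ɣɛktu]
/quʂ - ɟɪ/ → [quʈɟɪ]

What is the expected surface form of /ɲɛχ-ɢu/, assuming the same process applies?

[ɲɛqɢu]

The data show regressive manner assimilation: /x/ → [k] before /t/; /ʂ/ → [ʈ] before /ɟ/. In each pair only manner changes, matching the following consonant, while place and voice stay constant.
The rule targets /χ/ (voiceless uvular fricative), which sits before the trigger /ɢ/ (stop).
Changing only its manner to stop gives [q] — the voiceless uvular stop.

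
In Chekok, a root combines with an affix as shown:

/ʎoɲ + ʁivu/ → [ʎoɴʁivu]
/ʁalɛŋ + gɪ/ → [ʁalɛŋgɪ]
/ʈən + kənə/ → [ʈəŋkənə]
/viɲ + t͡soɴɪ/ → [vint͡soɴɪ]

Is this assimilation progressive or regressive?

regressive

Comparing underlying and surface forms, /ɲ/ → [ɴ] is the alternation; the neighbouring /ʁ/ is constant.
/ɲ/ is palatal while /ʁ/ is uvular; the output [ɴ] is uvular, matching the trigger — so the feature that spreads is place.
The same holds elsewhere in the data: /n/ → [ŋ] before /k/ (alveolar → velar, matching velar); /ɲ/ → [n] before /t͡s/ (palatal → alveolar, matching alveolar) — only place changes, and always toward the following segment.
No alternation appears in [ʁalɛŋgɪ]: there the adjacent consonants already agree in place (/ŋ/ and /g/ are both velar), so this form is consistent with the same rule.
The trigger is the following segment, so the direction is regressive (anticipatory).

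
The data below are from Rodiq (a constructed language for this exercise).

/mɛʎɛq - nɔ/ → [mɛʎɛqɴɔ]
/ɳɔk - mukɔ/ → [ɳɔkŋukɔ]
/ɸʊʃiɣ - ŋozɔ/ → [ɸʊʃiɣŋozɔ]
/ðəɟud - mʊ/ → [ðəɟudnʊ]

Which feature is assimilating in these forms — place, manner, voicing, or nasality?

place

Comparing underlying and surface forms, /n/ → [ɴ] is the alternation; the neighbouring /q/ is constant.
/n/ is alveolar while /q/ is uvular; the output [ɴ] is uvular, matching the trigger — so the feature that spreads is place.
The other alternating forms pattern the same way: /m/ → [ŋ] after /k/ (bilabial → velar, matching velar); /m/ → [n] after /d/ (bilabial → alveolar, matching alveolar) — only place changes, and always toward the preceding segment.
Nothing changes in [ɸʊʃiɣŋozɔ]: there the adjacent consonants already agree in place (/ŋ/ and /ɣ/ are both velar), so this form is consistent with the same rule.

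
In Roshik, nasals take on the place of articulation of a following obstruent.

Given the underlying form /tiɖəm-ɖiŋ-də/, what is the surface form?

/m/ is a voiced bilabial nasal. The following trigger /ɖ/ is retroflex, so /m/ must become retroflex as well.
The voiced retroflex nasal is [ɳ], so /m/ → [ɳ].
The same rule applies at the second boundary: /ŋ/ → [n] next to /d/.

[tiɖəɳɖində]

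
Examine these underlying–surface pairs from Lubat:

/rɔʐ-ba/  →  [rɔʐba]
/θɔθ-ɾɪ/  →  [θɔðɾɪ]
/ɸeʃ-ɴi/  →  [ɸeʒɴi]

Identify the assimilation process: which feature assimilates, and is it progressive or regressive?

Underlying /θ/ is realised as [ð] next to /ɾ/; /ɾ/ itself does not change.
/θ/ is voiceless while /ɾ/ is voiced; the output [ð] is voiced, matching the trigger — so the feature that spreads is voicing.
Place and manner are unchanged, so the assimilation is partial, not total.
Checking the remaining alternation: /ʃ/ → [ʒ] before /ɴ/ (voiceless → voiced, matching voiced) — only voicing changes, and always toward the following segment.
No alternation appears in [rɔʐba]: there the adjacent consonants already agree in voicing (/ʐ/ and /b/ are both voiced), so this form is consistent with the same rule.
Since the segment that changes precedes the conditioning segment, the assimilation is regressive.

regressive voicing assimilation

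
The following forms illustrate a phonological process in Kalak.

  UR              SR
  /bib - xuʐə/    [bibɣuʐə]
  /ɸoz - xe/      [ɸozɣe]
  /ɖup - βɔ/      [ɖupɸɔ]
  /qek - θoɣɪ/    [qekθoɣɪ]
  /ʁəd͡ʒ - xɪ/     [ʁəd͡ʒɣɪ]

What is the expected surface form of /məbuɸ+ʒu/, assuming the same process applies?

The data show progressive voicing assimilation: /x/ → [ɣ] after /b/; /x/ → [ɣ] after /z/; /β/ → [ɸ] after /p/; /x/ → [ɣ] after /d͡ʒ/. In each pair only voicing changes, matching the preceding consonant, while place and manner stay constant.
No alternation appears in [qekθoɣɪ]: there the adjacent consonants already agree in voicing (/θ/ and /k/ are both voiceless), so this form is consistent with the same rule.
The rule targets /ʒ/ (voiced postalveolar fricative), which sits after the trigger /ɸ/ (voiceless).
A voiceless postalveolar fricative is [ʃ], so the surface segment is [ʃ].

[məbuɸʃu]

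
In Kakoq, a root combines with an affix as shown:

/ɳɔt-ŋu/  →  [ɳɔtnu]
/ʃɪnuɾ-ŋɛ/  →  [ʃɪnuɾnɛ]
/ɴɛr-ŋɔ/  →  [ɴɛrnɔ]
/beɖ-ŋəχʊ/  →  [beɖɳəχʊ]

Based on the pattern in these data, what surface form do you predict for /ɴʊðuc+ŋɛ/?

[ɴʊðucɲɛ]

The data show progressive place assimilation: /ŋ/ → [n] after /t/; /ŋ/ → [n] after /ɾ/; /ŋ/ → [n] after /r/; /ŋ/ → [ɳ] after /ɖ/. In each pair only place changes, matching the preceding consonant, while manner and voice stay constant.
/ŋ/ is a voiced velar nasal. The preceding trigger /c/ is palatal, so /ŋ/ must become palatal as well.
Changing only its place to palatal gives [ɲ] — the voiced palatal nasal.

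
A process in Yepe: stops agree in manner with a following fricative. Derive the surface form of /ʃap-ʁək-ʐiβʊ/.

[ʃaɸʁəxʐiβʊ]

/p/ is a voiceless bilabial stop. The following trigger /ʁ/ is a fricative, so /p/ must become a fricative as well.
A voiceless bilabial fricative is [ɸ], so the surface segment is [ɸ].
The same rule applies at the second boundary: /k/ → [x] next to /ʐ/.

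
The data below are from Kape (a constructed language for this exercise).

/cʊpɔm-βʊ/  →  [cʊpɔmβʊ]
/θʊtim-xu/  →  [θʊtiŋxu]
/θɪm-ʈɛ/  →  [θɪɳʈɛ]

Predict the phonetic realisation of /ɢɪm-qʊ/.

[ɢɪɴqʊ]

The data show regressive place assimilation: /m/ → [ŋ] before /x/; /m/ → [ɳ] before /ʈ/. In each pair only place changes, matching the following consonant, while manner and voice stay constant.
No alternation appears in [cʊpɔmβʊ]: there the adjacent consonants already agree in place (/m/ and /β/ are both bilabial), so this form is consistent with the same rule.
/m/ is a voiced bilabial nasal. The following trigger /q/ is uvular, so /m/ must become uvular as well.
Changing only its place to uvular gives [ɴ] — the voiced uvular nasal.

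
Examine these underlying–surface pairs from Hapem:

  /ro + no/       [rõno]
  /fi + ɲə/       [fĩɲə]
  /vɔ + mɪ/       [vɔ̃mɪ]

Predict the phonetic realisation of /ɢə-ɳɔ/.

The data show regressive nasality assimilation (vowel nasalisation): /o/ → [õ] before /n/; /i/ → [ĩ] before /ɲ/; /ɔ/ → [ɔ̃] before /m/ — a vowel is nasalised by an immediately following nasal consonant.
The vowel /ə/ is adjacent to the following nasal /ɳ/, so it acquires [+nasal] and surfaces as [ə̃].

[ɢə̃ɳɔ]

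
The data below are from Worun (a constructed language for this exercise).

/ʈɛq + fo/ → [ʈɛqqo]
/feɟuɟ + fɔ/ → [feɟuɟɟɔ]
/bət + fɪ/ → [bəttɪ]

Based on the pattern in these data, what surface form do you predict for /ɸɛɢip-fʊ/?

The data show progressive total assimilation (/f/ → [q] after /q/; /f/ → [ɟ] after /ɟ/; /f/ → [t] after /t/): in every case the target segment becomes identical to its preceding neighbour, copying more than a single feature.
/f/ is the segment targeted by the rule; it sits immediately after /p/, so it assimilates completely and surfaces as [p].

[ɸɛɢippʊ]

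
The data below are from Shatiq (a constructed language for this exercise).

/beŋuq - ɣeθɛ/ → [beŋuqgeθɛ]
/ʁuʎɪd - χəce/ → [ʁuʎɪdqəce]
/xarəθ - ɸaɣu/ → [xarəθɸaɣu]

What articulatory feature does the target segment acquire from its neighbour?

Comparing underlying and surface forms, /ɣ/ → [g] is the alternation; the neighbouring /q/ is constant.
The change fricative → stop matches the manner of the preceding /q/, identifying this as manner assimilation.
The same holds elsewhere in the data: /χ/ → [q] after /d/ (fricative → stop, matching a stop) — only manner changes, and always toward the preceding segment.
Nothing changes in [xarəθɸaɣu]: there the adjacent consonants already agree in manner (/ɸ/ and /θ/ are both fricatives), so this form is consistent with the same rule.

manner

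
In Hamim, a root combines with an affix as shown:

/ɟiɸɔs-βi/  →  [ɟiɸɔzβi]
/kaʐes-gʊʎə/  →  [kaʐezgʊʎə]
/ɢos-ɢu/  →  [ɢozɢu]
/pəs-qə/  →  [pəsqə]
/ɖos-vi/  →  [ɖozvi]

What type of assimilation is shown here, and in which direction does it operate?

regressive voicing assimilation

The segment that alternates is /s/, which surfaces as [z] when adjacent to /β/.
/s/ is voiceless while /β/ is voiced; the output [z] is voiced, matching the trigger — so the feature that spreads is voicing.
Place and manner are unchanged, so the assimilation is partial, not total.
The same holds elsewhere in the data: /s/ → [z] before /g/ (voiceless → voiced, matching voiced); /s/ → [z] before /ɢ/ (voiceless → voiced, matching voiced); /s/ → [z] before /v/ (voiceless → voiced, matching voiced) — only voicing changes, and always toward the following segment.
No alternation appears in [pəsqə]: there the adjacent consonants already agree in voicing (/s/ and /q/ are both voiceless), so this form is consistent with the same rule.
The trigger is the following segment, so the direction is regressive (anticipatory).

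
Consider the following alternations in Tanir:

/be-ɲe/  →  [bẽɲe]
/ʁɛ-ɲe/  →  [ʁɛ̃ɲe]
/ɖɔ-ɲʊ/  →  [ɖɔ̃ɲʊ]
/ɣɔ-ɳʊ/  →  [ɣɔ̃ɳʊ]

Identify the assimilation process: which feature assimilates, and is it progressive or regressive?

The vowel /e/ surfaces as nasalised [ẽ] next to the following nasal /ɲ/ — it has acquired the [+nasal] feature of its neighbour.
The other forms show the same pattern: /ɛ/ → [ɛ̃] before /ɲ/; /ɔ/ → [ɔ̃] before /ɲ/; /ɔ/ → [ɔ̃] before /ɳ/ — each time a vowel is nasalised next to a following nasal.
Because the conditioning nasal is to the right of the vowel that changes, the process is regressive (anticipatory).

regressive nasality assimilation (vowel nasalisation)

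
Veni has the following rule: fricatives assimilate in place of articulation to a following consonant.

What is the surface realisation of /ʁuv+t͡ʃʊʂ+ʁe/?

/v/ is a voiced labiodental fricative. The following trigger /t͡ʃ/ is postalveolar, so /v/ must become postalveolar as well.
A voiced postalveolar fricative is [ʒ], so the surface segment is [ʒ].
The same rule applies at the second boundary: /ʂ/ → [χ] next to /ʁ/.

[ʁuʒt͡ʃʊχʁe]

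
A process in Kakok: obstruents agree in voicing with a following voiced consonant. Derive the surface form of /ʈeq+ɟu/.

[ʈeɢɟu]

/q/ is a voiceless uvular stop. The following trigger /ɟ/ is voiced, so /q/ must become voiced as well.
A voiced uvular stop is [ɢ], so the surface segment is [ɢ].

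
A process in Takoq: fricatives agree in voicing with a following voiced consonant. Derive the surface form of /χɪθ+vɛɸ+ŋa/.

[χɪðvɛβŋa]

/θ/ is a voiceless dental fricative. The following trigger /v/ is voiced, so /θ/ must become voiced as well.
The voiced dental fricative is [ð], so /θ/ → [ð].
The same rule applies at the second boundary: /ɸ/ → [β] next to /ŋ/.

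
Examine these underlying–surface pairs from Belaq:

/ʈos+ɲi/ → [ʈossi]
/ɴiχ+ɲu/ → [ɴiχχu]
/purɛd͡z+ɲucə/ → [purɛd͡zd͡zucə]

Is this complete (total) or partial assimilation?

total assimilation

Comparing underlying and surface forms, /ɲ/ → [s] is the alternation; the neighbouring /s/ is constant.
The output [s] is identical to the trigger /s/ — every feature (place, manner, voicing) has been copied — so this is total assimilation.
The other forms behave the same way: /ɲ/ → [χ] after /χ/; /ɲ/ → [d͡z] after /d͡z/ — in each case the output is a copy of the preceding consonant.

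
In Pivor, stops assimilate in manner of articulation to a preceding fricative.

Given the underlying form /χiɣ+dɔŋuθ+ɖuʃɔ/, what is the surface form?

/d/ is a voiced alveolar stop. The preceding trigger /ɣ/ is a fricative, so /d/ must become a fricative as well.
Changing only its manner to fricative gives [z] — the voiced alveolar fricative.
At the second juncture, /ɖ/ likewise becomes [ʐ] adjacent to /θ/.

[χiɣzɔŋuθʐuʃɔ]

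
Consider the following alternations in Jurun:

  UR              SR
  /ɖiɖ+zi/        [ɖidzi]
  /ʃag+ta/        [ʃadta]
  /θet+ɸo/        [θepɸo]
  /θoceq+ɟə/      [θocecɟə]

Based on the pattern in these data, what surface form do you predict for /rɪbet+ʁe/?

The data show regressive place assimilation: /ɖ/ → [d] before /z/; /g/ → [d] before /t/; /t/ → [p] before /ɸ/; /q/ → [c] before /ɟ/. In each pair only place changes, matching the following consonant, while manner and voice stay constant.
The rule targets /t/ (voiceless alveolar stop), which sits before the trigger /ʁ/ (uvular).
The voiceless uvular stop is [q], so /t/ → [q].

[rɪbeqʁe]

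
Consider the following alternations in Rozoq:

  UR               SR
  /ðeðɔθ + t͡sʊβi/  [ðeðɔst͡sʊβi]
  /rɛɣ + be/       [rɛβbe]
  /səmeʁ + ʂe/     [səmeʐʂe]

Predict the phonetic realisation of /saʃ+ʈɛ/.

[saʂʈɛ]

The data show regressive place assimilation: /θ/ → [s] before /t͡s/; /ɣ/ → [β] before /b/; /ʁ/ → [ʐ] before /ʂ/. In each pair only place changes, matching the following consonant, while manner and voice stay constant.
/ʃ/ is a voiceless postalveolar fricative. The following trigger /ʈ/ is retroflex, so /ʃ/ must become retroflex as well.
The voiceless retroflex fricative is [ʂ], so /ʃ/ → [ʂ].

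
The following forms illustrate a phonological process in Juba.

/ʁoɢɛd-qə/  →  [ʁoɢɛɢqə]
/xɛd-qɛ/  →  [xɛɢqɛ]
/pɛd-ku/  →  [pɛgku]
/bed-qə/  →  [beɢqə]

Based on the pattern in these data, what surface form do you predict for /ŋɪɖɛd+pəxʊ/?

The data show regressive place assimilation: /d/ → [ɢ] before /q/; /d/ → [g] before /k/. In each pair only place changes, matching the following consonant, while manner and voice stay constant.
/d/ is a voiced alveolar stop. The following trigger /p/ is bilabial, so /d/ must become bilabial as well.
A voiced bilabial stop is [b], so the surface segment is [b].

[ŋɪɖɛbpəxʊ]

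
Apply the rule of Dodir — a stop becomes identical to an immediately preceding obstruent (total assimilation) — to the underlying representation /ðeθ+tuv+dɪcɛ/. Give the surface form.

[ðeθθuvvɪcɛ]

/t/ is the segment targeted by the rule; it sits immediately after /θ/, so it assimilates completely and surfaces as [θ].
The same rule applies at the second boundary: /d/ → [v] next to /v/.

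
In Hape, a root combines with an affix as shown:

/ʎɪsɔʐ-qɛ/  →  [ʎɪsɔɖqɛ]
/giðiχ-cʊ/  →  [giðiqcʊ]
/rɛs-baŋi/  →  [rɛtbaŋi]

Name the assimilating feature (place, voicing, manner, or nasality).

manner

The segment that alternates is /ʐ/, which surfaces as [ɖ] when adjacent to /q/.
/ʐ/ is a fricative while /q/ is a stop; the output [ɖ] is a stop, matching the trigger — so the feature that spreads is manner.
The other alternating forms pattern the same way: /χ/ → [q] before /c/ (fricative → stop, matching a stop); /s/ → [t] before /b/ (fricative → stop, matching a stop) — only manner changes, and always toward the following segment.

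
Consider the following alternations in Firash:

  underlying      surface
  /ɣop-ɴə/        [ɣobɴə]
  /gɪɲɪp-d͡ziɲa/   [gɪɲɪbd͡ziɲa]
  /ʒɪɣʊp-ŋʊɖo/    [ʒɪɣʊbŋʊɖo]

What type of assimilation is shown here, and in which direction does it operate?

regressive voicing assimilation

Comparing underlying and surface forms, /p/ → [b] is the alternation; the neighbouring /ɴ/ is constant.
The change voiceless → voiced matches the voicing of the following /ɴ/, identifying this as voicing assimilation.
Place and manner are unchanged, so the assimilation is partial, not total.
Checking the remaining alternations: /p/ → [b] before /d͡z/ (voiceless → voiced, matching voiced); /p/ → [b] before /ŋ/ (voiceless → voiced, matching voiced) — only voicing changes, and always toward the following segment.
Since the segment that changes precedes the conditioning segment, the assimilation is regressive.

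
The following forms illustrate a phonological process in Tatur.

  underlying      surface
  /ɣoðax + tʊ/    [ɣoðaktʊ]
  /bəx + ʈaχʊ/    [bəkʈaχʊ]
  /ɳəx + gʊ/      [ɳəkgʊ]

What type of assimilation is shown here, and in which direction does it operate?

The segment that alternates is /x/, which surfaces as [k] when adjacent to /t/.
The change fricative → stop matches the manner of the following /t/, identifying this as manner assimilation.
Place and voice are unchanged, so the assimilation is partial, not total.
Checking the remaining alternations: /x/ → [k] before /ʈ/ (fricative → stop, matching a stop); /x/ → [k] before /g/ (fricative → stop, matching a stop) — only manner changes, and always toward the following segment.
Since the segment that changes precedes the conditioning segment, the assimilation is regressive.

regressive manner assimilation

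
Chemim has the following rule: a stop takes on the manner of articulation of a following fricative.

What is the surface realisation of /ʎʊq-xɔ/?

/q/ is a voiceless uvular stop. The following trigger /x/ is a fricative, so /q/ must become a fricative as well.
The voiceless uvular fricative is [χ], so /q/ → [χ].

[ʎʊχxɔ]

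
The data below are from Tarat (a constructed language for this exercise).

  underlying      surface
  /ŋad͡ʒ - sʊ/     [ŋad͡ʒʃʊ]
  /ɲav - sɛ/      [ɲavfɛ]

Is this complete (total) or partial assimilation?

Underlying /s/ is realised as [ʃ] next to /d͡ʒ/; /d͡ʒ/ itself does not change.
The change alveolar → postalveolar matches the place of the preceding /d͡ʒ/, identifying this as place assimilation.
Manner and voice are unchanged, so the assimilation is partial, not total.
Checking the remaining alternation: /s/ → [f] after /v/ (alveolar → labiodental, matching labiodental) — only place changes, and always toward the preceding segment.

partial assimilation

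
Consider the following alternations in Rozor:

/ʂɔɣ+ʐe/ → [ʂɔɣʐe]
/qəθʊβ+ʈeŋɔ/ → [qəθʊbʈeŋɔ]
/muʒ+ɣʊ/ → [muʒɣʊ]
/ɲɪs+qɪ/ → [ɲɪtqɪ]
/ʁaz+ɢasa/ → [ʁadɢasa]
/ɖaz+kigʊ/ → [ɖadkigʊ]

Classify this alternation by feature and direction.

regressive manner assimilation

Underlying /β/ is realised as [b] next to /ʈ/; /ʈ/ itself does not change.
The change fricative → stop matches the manner of the following /ʈ/, identifying this as manner assimilation.
Place and voice are unchanged, so the assimilation is partial, not total.
The other alternating forms pattern the same way: /s/ → [t] before /q/ (fricative → stop, matching a stop); /z/ → [d] before /ɢ/ (fricative → stop, matching a stop); /z/ → [d] before /k/ (fricative → stop, matching a stop) — only manner changes, and always toward the following segment.
No alternation appears in [ʂɔɣʐe], [muʒɣʊ]: there the adjacent consonants already agree in manner (/ɣ/ and /ʐ/ are both fricatives; /ʒ/ and /ɣ/ are both fricatives), so these forms are consistent with the same rule.
The trigger is the following segment, so the direction is regressive (anticipatory).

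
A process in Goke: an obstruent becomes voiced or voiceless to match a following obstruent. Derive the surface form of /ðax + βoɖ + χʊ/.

[ðaɣβoʈχʊ]

The rule targets /x/ (voiceless velar fricative), which sits before the trigger /β/ (voiced).
A voiced velar fricative is [ɣ], so the surface segment is [ɣ].
At the second juncture, /ɖ/ likewise becomes [ʈ] adjacent to /χ/.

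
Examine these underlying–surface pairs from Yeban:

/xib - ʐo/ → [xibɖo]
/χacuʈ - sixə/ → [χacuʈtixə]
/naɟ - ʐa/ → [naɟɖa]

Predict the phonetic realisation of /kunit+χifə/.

[kunitqifə]

The data show progressive manner assimilation: /ʐ/ → [ɖ] after /b/; /s/ → [t] after /ʈ/; /ʐ/ → [ɖ] after /ɟ/. In each pair only manner changes, matching the preceding consonant, while place and voice stay constant.
/χ/ is a voiceless uvular fricative. The preceding trigger /t/ is a stop, so /χ/ must become a stop as well.
The voiceless uvular stop is [q], so /χ/ → [q].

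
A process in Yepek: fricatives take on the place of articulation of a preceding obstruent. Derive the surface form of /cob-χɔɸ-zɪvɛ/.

/χ/ is a voiceless uvular fricative. The preceding trigger /b/ is bilabial, so /χ/ must become bilabial as well.
A voiceless bilabial fricative is [ɸ], so the surface segment is [ɸ].
At the second juncture, /z/ likewise becomes [β] adjacent to /ɸ/.

[cobɸɔɸβɪvɛ]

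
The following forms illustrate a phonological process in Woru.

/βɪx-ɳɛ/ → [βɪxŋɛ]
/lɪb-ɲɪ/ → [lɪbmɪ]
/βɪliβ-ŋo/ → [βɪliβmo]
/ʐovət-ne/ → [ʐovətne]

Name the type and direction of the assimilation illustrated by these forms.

The segment that alternates is /ɳ/, which surfaces as [ŋ] when adjacent to /x/.
/ɳ/ is retroflex while /x/ is velar; the output [ŋ] is velar, matching the trigger — so the feature that spreads is place.
Manner and voice are unchanged, so the assimilation is partial, not total.
The same holds elsewhere in the data: /ɲ/ → [m] after /b/ (palatal → bilabial, matching bilabial); /ŋ/ → [m] after /β/ (velar → bilabial, matching bilabial) — only place changes, and always toward the preceding segment.
Nothing changes in [ʐovətne]: there the adjacent consonants already agree in place (/n/ and /t/ are both alveolar), so this form is consistent with the same rule.
Since the segment that changes follows the conditioning segment, the assimilation is progressive.

progressive place assimilation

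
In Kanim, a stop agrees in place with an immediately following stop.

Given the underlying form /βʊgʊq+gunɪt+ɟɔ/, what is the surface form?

/q/ is a voiceless uvular stop. The following trigger /g/ is velar, so /q/ must become velar as well.
The voiceless velar stop is [k], so /q/ → [k].
The same rule applies at the second boundary: /t/ → [c] next to /ɟ/.

[βʊgʊkgunɪcɟɔ]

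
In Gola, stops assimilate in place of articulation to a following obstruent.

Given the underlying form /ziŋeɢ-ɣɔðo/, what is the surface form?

/ɢ/ is a voiced uvular stop. The following trigger /ɣ/ is velar, so /ɢ/ must become velar as well.
A voiced velar stop is [g], so the surface segment is [g].

[ziŋegɣɔðo]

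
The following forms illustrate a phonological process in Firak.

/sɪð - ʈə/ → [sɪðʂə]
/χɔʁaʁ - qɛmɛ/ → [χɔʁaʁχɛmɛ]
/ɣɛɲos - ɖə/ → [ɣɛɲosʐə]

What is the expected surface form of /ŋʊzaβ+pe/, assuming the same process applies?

[ŋʊzaβɸe]

The data show progressive manner assimilation: /ʈ/ → [ʂ] after /ð/; /q/ → [χ] after /ʁ/; /ɖ/ → [ʐ] after /s/. In each pair only manner changes, matching the preceding consonant, while place and voice stay constant.
/p/ is a voiceless bilabial stop. The preceding trigger /β/ is a fricative, so /p/ must become a fricative as well.
The voiceless bilabial fricative is [ɸ], so /p/ → [ɸ].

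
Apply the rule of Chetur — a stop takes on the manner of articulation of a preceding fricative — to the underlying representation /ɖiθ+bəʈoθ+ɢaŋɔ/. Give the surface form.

[ɖiθβəʈoθʁaŋɔ]

The rule targets /b/ (voiced bilabial stop), which sits after the trigger /θ/ (fricative).
A voiced bilabial fricative is [β], so the surface segment is [β].
At the second juncture, /ɢ/ likewise becomes [ʁ] adjacent to /θ/.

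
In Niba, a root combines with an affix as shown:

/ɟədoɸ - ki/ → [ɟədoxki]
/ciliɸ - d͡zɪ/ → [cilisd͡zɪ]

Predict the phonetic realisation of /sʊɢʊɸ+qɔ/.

The data show regressive place assimilation: /ɸ/ → [x] before /k/; /ɸ/ → [s] before /d͡z/. In each pair only place changes, matching the following consonant, while manner and voice stay constant.
The rule targets /ɸ/ (voiceless bilabial fricative), which sits before the trigger /q/ (uvular).
The voiceless uvular fricative is [χ], so /ɸ/ → [χ].

[sʊɢʊχqɔ]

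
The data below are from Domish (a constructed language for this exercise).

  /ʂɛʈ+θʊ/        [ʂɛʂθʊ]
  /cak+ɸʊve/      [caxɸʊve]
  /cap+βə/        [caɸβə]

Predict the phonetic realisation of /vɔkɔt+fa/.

[vɔkɔsfa]

The data show regressive manner assimilation: /ʈ/ → [ʂ] before /θ/; /k/ → [x] before /ɸ/; /p/ → [ɸ] before /β/. In each pair only manner changes, matching the following consonant, while place and voice stay constant.
The rule targets /t/ (voiceless alveolar stop), which sits before the trigger /f/ (fricative).
A voiceless alveolar fricative is [s], so the surface segment is [s].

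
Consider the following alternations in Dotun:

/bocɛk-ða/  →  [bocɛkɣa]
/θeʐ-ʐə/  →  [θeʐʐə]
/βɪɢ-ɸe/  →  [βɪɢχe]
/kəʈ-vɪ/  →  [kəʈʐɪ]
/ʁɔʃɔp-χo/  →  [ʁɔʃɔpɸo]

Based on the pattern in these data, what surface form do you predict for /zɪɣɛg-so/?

[zɪɣɛgxo]

The data show progressive place assimilation: /ð/ → [ɣ] after /k/; /ɸ/ → [χ] after /ɢ/; /v/ → [ʐ] after /ʈ/; /χ/ → [ɸ] after /p/. In each pair only place changes, matching the preceding consonant, while manner and voice stay constant.
Nothing changes in [θeʐʐə]: there the adjacent consonants already agree in place (/ʐ/ and /ʐ/ are both retroflex), so this form is consistent with the same rule.
The rule targets /s/ (voiceless alveolar fricative), which sits after the trigger /g/ (velar).
The voiceless velar fricative is [x], so /s/ → [x].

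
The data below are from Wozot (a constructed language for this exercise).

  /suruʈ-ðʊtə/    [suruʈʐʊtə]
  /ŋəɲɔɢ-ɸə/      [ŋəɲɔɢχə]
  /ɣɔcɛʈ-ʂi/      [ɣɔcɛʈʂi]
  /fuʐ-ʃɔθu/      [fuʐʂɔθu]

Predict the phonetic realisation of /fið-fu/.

[fiðθu]

The data show progressive place assimilation: /ð/ → [ʐ] after /ʈ/; /ɸ/ → [χ] after /ɢ/; /ʃ/ → [ʂ] after /ʐ/. In each pair only place changes, matching the preceding consonant, while manner and voice stay constant.
No alternation appears in [ɣɔcɛʈʂi]: there the adjacent consonants already agree in place (/ʂ/ and /ʈ/ are both retroflex), so this form is consistent with the same rule.
The rule targets /f/ (voiceless labiodental fricative), which sits after the trigger /ð/ (dental).
The voiceless dental fricative is [θ], so /f/ → [θ].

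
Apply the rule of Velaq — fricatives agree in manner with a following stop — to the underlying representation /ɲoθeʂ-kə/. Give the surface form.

/ʂ/ is a voiceless retroflex fricative. The following trigger /k/ is a stop, so /ʂ/ must become a stop as well.
A voiceless retroflex stop is [ʈ], so the surface segment is [ʈ].

[ɲoθeʈkə]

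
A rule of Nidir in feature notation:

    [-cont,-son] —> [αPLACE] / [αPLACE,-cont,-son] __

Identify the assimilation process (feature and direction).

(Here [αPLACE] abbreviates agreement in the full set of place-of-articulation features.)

The shared variable α links the value of the place features (abbreviated [PLACE]) on the target to the same value on the neighbouring segment, so place is the feature that assimilates.
Since the environment is written before the underscore, the trigger precedes the target; the direction is progressive.

progressive place assimilation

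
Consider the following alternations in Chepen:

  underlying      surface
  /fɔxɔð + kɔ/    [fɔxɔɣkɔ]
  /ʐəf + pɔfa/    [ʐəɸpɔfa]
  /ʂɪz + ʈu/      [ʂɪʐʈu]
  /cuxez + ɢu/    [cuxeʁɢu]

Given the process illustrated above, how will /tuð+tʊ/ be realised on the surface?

The data show regressive place assimilation: /ð/ → [ɣ] before /k/; /f/ → [ɸ] before /p/; /z/ → [ʐ] before /ʈ/; /z/ → [ʁ] before /ɢ/. In each pair only place changes, matching the following consonant, while manner and voice stay constant.
The rule targets /ð/ (voiced dental fricative), which sits before the trigger /t/ (alveolar).
Changing only its place to alveolar gives [z] — the voiced alveolar fricative.

[tuztʊ]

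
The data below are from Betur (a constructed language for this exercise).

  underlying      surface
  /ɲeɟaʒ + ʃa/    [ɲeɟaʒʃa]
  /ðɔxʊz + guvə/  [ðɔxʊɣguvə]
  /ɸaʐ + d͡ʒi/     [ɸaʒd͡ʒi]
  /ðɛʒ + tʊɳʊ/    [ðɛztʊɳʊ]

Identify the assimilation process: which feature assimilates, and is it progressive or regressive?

regressive place assimilation

Underlying /z/ is realised as [ɣ] next to /g/; /g/ itself does not change.
/z/ is alveolar while /g/ is velar; the output [ɣ] is velar, matching the trigger — so the feature that spreads is place.
Manner and voice are unchanged, so the assimilation is partial, not total.
Checking the remaining alternations: /ʐ/ → [ʒ] before /d͡ʒ/ (retroflex → postalveolar, matching postalveolar); /ʒ/ → [z] before /t/ (postalveolar → alveolar, matching alveolar) — only place changes, and always toward the following segment.
No alternation appears in [ɲeɟaʒʃa]: there the adjacent consonants already agree in place (/ʒ/ and /ʃ/ are both postalveolar), so this form is consistent with the same rule.
The trigger is the following segment, so the direction is regressive (anticipatory).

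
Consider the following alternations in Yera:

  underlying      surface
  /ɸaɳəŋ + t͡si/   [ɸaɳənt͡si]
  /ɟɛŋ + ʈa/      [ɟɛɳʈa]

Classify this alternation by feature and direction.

Underlying /ŋ/ is realised as [n] next to /t͡s/; /t͡s/ itself does not change.
/ŋ/ is velar while /t͡s/ is alveolar; the output [n] is alveolar, matching the trigger — so the feature that spreads is place.
Manner and voice are unchanged, so the assimilation is partial, not total.
The same holds elsewhere in the data: /ŋ/ → [ɳ] before /ʈ/ (velar → retroflex, matching retroflex) — only place changes, and always toward the following segment.
Since the segment that changes precedes the conditioning segment, the assimilation is regressive.

regressive place assimilation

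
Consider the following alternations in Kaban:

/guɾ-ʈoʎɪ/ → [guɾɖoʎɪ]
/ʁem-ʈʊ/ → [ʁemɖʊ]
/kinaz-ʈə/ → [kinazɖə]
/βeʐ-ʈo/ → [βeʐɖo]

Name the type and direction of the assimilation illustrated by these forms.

The segment that alternates is /ʈ/, which surfaces as [ɖ] when adjacent to /ɾ/.
/ʈ/ is voiceless while /ɾ/ is voiced; the output [ɖ] is voiced, matching the trigger — so the feature that spreads is voicing.
Place and manner are unchanged, so the assimilation is partial, not total.
Checking the remaining alternations: /ʈ/ → [ɖ] after /m/ (voiceless → voiced, matching voiced); /ʈ/ → [ɖ] after /z/ (voiceless → voiced, matching voiced); /ʈ/ → [ɖ] after /ʐ/ (voiceless → voiced, matching voiced) — only voicing changes, and always toward the preceding segment.
Since the segment that changes follows the conditioning segment, the assimilation is progressive.

progressive voicing assimilation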